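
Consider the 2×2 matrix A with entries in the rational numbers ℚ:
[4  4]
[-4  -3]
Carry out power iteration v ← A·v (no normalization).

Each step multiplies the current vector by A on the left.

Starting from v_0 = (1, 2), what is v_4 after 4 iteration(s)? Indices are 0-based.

v_4 = (-72, 94)

v_0 = (1, 2).
v_1 = A·v_0 = (12, -10).
v_2 = A·v_1 = (8, -18).
v_3 = A·v_2 = (-40, 22).
v_4 = A·v_3 = (-72, 94).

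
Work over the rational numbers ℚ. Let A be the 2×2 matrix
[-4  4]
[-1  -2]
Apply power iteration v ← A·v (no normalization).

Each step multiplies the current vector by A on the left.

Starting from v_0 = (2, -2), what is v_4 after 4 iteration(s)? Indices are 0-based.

v_4 = (576, 432)

v_0 = (2, -2).
v_1 = A·v_0 = (-16, 2).
v_2 = A·v_1 = (72, 12).
v_3 = A·v_2 = (-240, -96).
v_4 = A·v_3 = (576, 432).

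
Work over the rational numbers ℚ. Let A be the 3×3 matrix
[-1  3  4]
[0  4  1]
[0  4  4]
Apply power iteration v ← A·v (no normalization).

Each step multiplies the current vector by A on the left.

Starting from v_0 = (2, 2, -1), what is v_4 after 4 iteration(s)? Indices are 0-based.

v_4 = (1497, 992, 1904)

v_0 = (2, 2, -1).
v_1 = A·v_0 = (0, 7, 4).
v_2 = A·v_1 = (37, 32, 44).
v_3 = A·v_2 = (235, 172, 304).
v_4 = A·v_3 = (1497, 992, 1904).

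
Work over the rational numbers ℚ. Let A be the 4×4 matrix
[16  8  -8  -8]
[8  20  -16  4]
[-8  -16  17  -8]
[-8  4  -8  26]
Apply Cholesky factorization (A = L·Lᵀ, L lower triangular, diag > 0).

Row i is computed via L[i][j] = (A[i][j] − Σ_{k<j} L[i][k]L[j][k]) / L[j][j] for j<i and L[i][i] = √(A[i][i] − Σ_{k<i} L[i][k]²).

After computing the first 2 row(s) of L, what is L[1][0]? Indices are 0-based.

Step 1: L[0][0] = √(16) = 4.
  L[1][0] = (8) / L[0][0] = 2.
Step 2: L[1][1] = √(16) = 4.

L[1][0] = 2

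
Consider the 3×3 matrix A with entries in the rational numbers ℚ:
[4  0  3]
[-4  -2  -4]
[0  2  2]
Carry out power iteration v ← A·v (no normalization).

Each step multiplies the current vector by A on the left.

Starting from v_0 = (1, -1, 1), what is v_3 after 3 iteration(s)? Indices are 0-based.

v_0 = (1, -1, 1).
v_1 = A·v_0 = (7, -6, 0).
v_2 = A·v_1 = (28, -16, -12).
v_3 = A·v_2 = (76, -32, -56).

v_3 = (76, -32, -56)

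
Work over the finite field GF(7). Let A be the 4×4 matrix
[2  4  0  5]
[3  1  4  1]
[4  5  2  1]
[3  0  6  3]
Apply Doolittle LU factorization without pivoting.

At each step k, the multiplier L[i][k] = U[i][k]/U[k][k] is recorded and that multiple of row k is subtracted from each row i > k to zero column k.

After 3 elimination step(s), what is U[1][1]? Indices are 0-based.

[col 0] pivot 2
  R1 -= 5*R0 → (0, 2, 4, 4)  (L[1][0] := 5)
  R2 -= 2*R0 → (0, 4, 2, 5)  (L[2][0] := 2)
  R3 -= 5*R0 → (0, 1, 6, 6)  (L[3][0] := 5)
[col 1] pivot 2
  R2 -= 2*R1 → (0, 0, 1, 4)  (L[2][1] := 2)
  R3 -= 4*R1 → (0, 0, 4, 4)  (L[3][1] := 4)
[col 2] pivot 1
  R3 -= 4*R2 → (0, 0, 0, 2)  (L[3][2] := 4)

U[1][1] = 2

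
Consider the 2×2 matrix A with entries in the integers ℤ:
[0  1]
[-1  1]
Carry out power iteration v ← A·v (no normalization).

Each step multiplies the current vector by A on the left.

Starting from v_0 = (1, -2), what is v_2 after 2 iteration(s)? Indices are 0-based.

v_2 = (-3, -1)

v_0 = (1, -2).
v_1 = A·v_0 = (-2, -3).
v_2 = A·v_1 = (-3, -1).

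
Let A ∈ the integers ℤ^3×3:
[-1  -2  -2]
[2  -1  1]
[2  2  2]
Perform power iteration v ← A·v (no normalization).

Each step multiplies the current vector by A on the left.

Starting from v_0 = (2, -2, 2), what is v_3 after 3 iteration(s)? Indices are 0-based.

v_3 = (-2, -16, -20)

v_0 = (2, -2, 2).
v_1 = A·v_0 = (-2, 8, 4).
v_2 = A·v_1 = (-22, -8, 20).
v_3 = A·v_2 = (-2, -16, -20).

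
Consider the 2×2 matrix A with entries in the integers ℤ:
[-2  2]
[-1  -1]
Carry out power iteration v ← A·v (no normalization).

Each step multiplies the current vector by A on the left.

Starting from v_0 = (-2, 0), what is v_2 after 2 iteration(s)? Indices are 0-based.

v_2 = (-4, -6)

v_0 = (-2, 0).
v_1 = A·v_0 = (4, 2).
v_2 = A·v_1 = (-4, -6).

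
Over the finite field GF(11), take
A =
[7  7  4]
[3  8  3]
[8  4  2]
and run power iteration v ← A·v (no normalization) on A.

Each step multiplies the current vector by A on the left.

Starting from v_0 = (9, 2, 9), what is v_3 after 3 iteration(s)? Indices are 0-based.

v_3 = (7, 3, 5)

v_0 = (9, 2, 9).
v_1 = A·v_0 = (3, 4, 10).
v_2 = A·v_1 = (1, 5, 5).
v_3 = A·v_2 = (7, 3, 5).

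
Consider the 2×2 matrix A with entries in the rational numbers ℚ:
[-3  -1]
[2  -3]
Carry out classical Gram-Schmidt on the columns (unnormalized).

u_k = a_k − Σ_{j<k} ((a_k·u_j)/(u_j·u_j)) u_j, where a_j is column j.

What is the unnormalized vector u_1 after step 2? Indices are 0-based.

u_1 = (-22/13, -33/13)

Step 1: u_0 = a_0 = (-3, 2).
Step 2: u_1 = a_1 − (-3/13)·u_0 = (-22/13, -33/13).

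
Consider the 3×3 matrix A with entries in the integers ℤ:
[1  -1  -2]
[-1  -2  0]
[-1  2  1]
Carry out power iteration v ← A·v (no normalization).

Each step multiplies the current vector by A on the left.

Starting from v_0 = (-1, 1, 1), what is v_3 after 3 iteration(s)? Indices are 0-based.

v_0 = (-1, 1, 1).
v_1 = A·v_0 = (-4, -1, 4).
v_2 = A·v_1 = (-11, 6, 6).
v_3 = A·v_2 = (-29, -1, 29).

v_3 = (-29, -1, 29)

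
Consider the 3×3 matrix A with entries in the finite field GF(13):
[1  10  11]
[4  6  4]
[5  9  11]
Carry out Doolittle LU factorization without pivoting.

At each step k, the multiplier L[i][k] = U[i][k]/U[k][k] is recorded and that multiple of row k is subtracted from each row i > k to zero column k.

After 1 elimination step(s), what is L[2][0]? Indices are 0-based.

k=0: U[0][0]=1
  eliminate (1,0): mult=4, new row 1: (0, 5, 12); set L[1][0]=4
  eliminate (2,0): mult=5, new row 2: (0, 11, 8); set L[2][0]=5

L[2][0] = 5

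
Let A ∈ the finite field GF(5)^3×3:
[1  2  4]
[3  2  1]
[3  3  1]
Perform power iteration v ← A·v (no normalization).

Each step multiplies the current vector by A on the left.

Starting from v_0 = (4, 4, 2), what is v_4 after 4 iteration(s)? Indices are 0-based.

v_0 = (4, 4, 2).
v_1 = A·v_0 = (0, 2, 1).
v_2 = A·v_1 = (3, 0, 2).
v_3 = A·v_2 = (1, 1, 1).
v_4 = A·v_3 = (2, 1, 2).

v_4 = (2, 1, 2)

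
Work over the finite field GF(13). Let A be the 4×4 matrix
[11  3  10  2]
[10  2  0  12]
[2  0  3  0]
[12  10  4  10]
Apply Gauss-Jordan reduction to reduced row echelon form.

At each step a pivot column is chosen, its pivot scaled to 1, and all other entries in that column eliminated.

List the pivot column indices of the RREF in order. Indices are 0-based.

pivot columns: 0, 1, 2, 3

[1] R0 /= 11  ⇒  (1, 5, 8, 12)
     R1 -= 10·R0  ⇒  (0, 4, 11, 9)
     R2 -= 2·R0  ⇒  (0, 3, 0, 2)
     R3 -= 12·R0  ⇒  (0, 2, 12, 9)
[2] R1 /= 4  ⇒  (0, 1, 6, 12)
     R0 -= 5·R1  ⇒  (1, 0, 4, 4)
     R2 -= 3·R1  ⇒  (0, 0, 8, 5)
     R3 -= 2·R1  ⇒  (0, 0, 0, 11)
[3] R2 /= 8  ⇒  (0, 0, 1, 12)
     R0 -= 4·R2  ⇒  (1, 0, 0, 8)
     R1 -= 6·R2  ⇒  (0, 1, 0, 5)
[4] R3 /= 11  ⇒  (0, 0, 0, 1)
     R0 -= 8·R3  ⇒  (1, 0, 0, 0)
     R1 -= 5·R3  ⇒  (0, 1, 0, 0)
     R2 -= 12·R3  ⇒  (0, 0, 1, 0)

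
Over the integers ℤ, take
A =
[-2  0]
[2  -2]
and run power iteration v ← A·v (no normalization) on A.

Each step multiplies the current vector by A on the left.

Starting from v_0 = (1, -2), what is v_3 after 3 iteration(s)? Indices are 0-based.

v_3 = (-8, 40)

v_0 = (1, -2).
v_1 = A·v_0 = (-2, 6).
v_2 = A·v_1 = (4, -16).
v_3 = A·v_2 = (-8, 40).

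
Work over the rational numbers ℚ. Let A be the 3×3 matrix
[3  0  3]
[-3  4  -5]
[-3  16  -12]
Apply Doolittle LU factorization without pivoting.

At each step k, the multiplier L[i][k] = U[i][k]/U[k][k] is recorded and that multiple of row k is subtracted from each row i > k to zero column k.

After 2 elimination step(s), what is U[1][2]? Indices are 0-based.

k=0: U[0][0]=3
  eliminate (1,0): mult=-1, new row 1: (0, 4, -2); set L[1][0]=-1
  eliminate (2,0): mult=-1, new row 2: (0, 16, -9); set L[2][0]=-1
k=1: U[1][1]=4
  eliminate (2,1): mult=4, new row 2: (0, 0, -1); set L[2][1]=4

U[1][2] = -2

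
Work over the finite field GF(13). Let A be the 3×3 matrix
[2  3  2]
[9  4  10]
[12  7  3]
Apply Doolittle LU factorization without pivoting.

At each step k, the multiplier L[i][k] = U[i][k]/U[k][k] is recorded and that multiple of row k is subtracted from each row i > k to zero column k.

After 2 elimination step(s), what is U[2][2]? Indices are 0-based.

U[2][2] = 9

k=0: U[0][0]=2
  eliminate (1,0): mult=11, new row 1: (0, 10, 1); set L[1][0]=11
  eliminate (2,0): mult=6, new row 2: (0, 2, 4); set L[2][0]=6
k=1: U[1][1]=10
  eliminate (2,1): mult=8, new row 2: (0, 0, 9); set L[2][1]=8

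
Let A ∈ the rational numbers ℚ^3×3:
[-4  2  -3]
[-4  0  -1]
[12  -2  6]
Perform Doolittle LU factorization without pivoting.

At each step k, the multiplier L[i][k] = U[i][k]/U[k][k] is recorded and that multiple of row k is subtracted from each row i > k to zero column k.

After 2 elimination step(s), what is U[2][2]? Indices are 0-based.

[col 0] pivot -4
  R1 -= 1*R0 → (0, -2, 2)  (L[1][0] := 1)
  R2 -= -3*R0 → (0, 4, -3)  (L[2][0] := -3)
[col 1] pivot -2
  R2 -= -2*R1 → (0, 0, 1)  (L[2][1] := -2)

U[2][2] = 1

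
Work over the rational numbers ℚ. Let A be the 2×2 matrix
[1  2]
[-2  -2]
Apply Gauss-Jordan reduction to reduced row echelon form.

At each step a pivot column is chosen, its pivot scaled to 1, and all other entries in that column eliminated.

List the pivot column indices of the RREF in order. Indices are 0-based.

pivot(0,0)=1: scale R0 → (1, 2)
  clear (1,0): R1 −= (-2)R0 → (0, 2)
pivot(1,1)=2: scale R1 → (0, 1)
  clear (0,1): R0 −= (2)R1 → (1, 0)

pivot columns: 0, 1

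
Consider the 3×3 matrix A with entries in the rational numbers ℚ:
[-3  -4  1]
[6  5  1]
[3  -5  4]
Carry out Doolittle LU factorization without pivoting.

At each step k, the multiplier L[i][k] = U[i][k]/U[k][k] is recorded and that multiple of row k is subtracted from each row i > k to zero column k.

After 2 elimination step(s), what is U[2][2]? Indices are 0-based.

[col 0] pivot -3
  R1 -= -2*R0 → (0, -3, 3)  (L[1][0] := -2)
  R2 -= -1*R0 → (0, -9, 5)  (L[2][0] := -1)
[col 1] pivot -3
  R2 -= 3*R1 → (0, 0, -4)  (L[2][1] := 3)

U[2][2] = -4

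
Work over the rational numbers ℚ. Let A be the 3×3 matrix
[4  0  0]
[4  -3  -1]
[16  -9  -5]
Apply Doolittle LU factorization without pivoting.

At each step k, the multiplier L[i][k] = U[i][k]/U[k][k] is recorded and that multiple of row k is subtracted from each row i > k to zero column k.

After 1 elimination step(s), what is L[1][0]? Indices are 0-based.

L[1][0] = 1

Step 1: pivot at (0,0) is 4.
  row1 ← row1 − (1)·row0  ⇒  L[1][0]=1, U row1=(0, -3, -1)
  row2 ← row2 − (4)·row0  ⇒  L[2][0]=4, U row2=(0, -9, -5)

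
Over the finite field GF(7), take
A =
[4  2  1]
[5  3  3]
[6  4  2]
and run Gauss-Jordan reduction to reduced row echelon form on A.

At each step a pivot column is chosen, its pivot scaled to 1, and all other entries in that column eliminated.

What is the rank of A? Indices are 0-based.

pivot(0,0)=4: scale R0 → (1, 4, 2)
  clear (1,0): R1 −= (5)R0 → (0, 4, 0)
  clear (2,0): R2 −= (6)R0 → (0, 1, 4)
pivot(1,1)=4: scale R1 → (0, 1, 0)
  clear (0,1): R0 −= (4)R1 → (1, 0, 2)
  clear (2,1): R2 −= (1)R1 → (0, 0, 4)
pivot(2,2)=4: scale R2 → (0, 0, 1)
  clear (0,2): R0 −= (2)R2 → (1, 0, 0)

rank = 3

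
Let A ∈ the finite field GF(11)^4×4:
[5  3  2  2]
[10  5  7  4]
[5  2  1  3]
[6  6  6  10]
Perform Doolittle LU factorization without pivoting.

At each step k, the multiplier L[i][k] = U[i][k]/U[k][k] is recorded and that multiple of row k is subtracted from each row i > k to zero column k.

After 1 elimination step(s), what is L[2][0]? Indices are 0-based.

Step 1: pivot at (0,0) is 5.
  row1 ← row1 − (2)·row0  ⇒  L[1][0]=2, U row1=(0, 10, 3, 0)
  row2 ← row2 − (1)·row0  ⇒  L[2][0]=1, U row2=(0, 10, 10, 1)
  row3 ← row3 − (10)·row0  ⇒  L[3][0]=10, U row3=(0, 9, 8, 1)

L[2][0] = 1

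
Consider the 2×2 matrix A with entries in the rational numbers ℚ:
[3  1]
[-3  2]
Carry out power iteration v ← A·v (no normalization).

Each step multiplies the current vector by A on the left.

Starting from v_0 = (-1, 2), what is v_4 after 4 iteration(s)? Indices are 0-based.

v_4 = (109, -43)

v_0 = (-1, 2).
v_1 = A·v_0 = (-1, 7).
v_2 = A·v_1 = (4, 17).
v_3 = A·v_2 = (29, 22).
v_4 = A·v_3 = (109, -43).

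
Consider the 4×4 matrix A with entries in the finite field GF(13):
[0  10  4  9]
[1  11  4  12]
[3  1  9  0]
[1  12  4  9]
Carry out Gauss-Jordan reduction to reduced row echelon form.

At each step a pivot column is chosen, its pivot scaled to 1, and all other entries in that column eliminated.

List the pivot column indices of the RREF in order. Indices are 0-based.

pivot columns: 0, 1, 2, 3

pivot(0,0): swap R0↔R1
pivot(0,0)=1: scale R0 → (1, 11, 4, 12)
  clear (2,0): R2 −= (3)R0 → (0, 7, 10, 3)
  clear (3,0): R3 −= (1)R0 → (0, 1, 0, 10)
pivot(1,1)=10: scale R1 → (0, 1, 3, 10)
  clear (0,1): R0 −= (11)R1 → (1, 0, 10, 6)
  clear (2,1): R2 −= (7)R1 → (0, 0, 2, 11)
  clear (3,1): R3 −= (1)R1 → (0, 0, 10, 0)
pivot(2,2)=2: scale R2 → (0, 0, 1, 12)
  clear (0,2): R0 −= (10)R2 → (1, 0, 0, 3)
  clear (1,2): R1 −= (3)R2 → (0, 1, 0, 0)
  clear (3,2): R3 −= (10)R2 → (0, 0, 0, 10)
pivot(3,3)=10: scale R3 → (0, 0, 0, 1)
  clear (0,3): R0 −= (3)R3 → (1, 0, 0, 0)
  clear (2,3): R2 −= (12)R3 → (0, 0, 1, 0)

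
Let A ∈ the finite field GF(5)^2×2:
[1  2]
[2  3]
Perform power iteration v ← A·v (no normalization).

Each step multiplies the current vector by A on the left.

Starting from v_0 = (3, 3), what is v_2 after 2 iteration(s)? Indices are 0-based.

v_2 = (4, 3)

v_0 = (3, 3).
v_1 = A·v_0 = (4, 0).
v_2 = A·v_1 = (4, 3).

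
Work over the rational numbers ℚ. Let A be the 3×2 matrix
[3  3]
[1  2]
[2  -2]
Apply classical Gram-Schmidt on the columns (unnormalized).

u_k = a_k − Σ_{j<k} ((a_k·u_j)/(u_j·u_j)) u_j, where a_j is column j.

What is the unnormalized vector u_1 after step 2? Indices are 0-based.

u_1 = (3/2, 3/2, -3)

Step 1: u_0 = a_0 = (3, 1, 2).
Step 2: u_1 = a_1 − (1/2)·u_0 = (3/2, 3/2, -3).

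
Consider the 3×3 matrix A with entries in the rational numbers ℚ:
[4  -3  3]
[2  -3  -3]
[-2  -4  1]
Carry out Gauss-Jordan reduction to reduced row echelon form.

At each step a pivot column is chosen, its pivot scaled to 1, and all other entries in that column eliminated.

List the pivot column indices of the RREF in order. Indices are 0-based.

pivot columns: 0, 1, 2

[1] R0 /= 4  ⇒  (1, -3/4, 3/4)
     R1 -= 2·R0  ⇒  (0, -3/2, -9/2)
     R2 -= -2·R0  ⇒  (0, -11/2, 5/2)
[2] R1 /= -3/2  ⇒  (0, 1, 3)
     R0 -= -3/4·R1  ⇒  (1, 0, 3)
     R2 -= -11/2·R1  ⇒  (0, 0, 19)
[3] R2 /= 19  ⇒  (0, 0, 1)
     R0 -= 3·R2  ⇒  (1, 0, 0)
     R1 -= 3·R2  ⇒  (0, 1, 0)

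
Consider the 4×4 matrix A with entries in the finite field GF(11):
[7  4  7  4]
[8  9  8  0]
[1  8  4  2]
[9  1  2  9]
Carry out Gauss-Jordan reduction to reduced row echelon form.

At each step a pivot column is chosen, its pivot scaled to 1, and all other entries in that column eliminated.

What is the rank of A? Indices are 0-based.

pivot(0,0)=7: scale R0 → (1, 10, 1, 10)
  clear (1,0): R1 −= (8)R0 → (0, 6, 0, 8)
  clear (2,0): R2 −= (1)R0 → (0, 9, 3, 3)
  clear (3,0): R3 −= (9)R0 → (0, 10, 4, 7)
pivot(1,1)=6: scale R1 → (0, 1, 0, 5)
  clear (0,1): R0 −= (10)R1 → (1, 0, 1, 4)
  clear (2,1): R2 −= (9)R1 → (0, 0, 3, 2)
  clear (3,1): R3 −= (10)R1 → (0, 0, 4, 1)
pivot(2,2)=3: scale R2 → (0, 0, 1, 8)
  clear (0,2): R0 −= (1)R2 → (1, 0, 0, 7)
  clear (3,2): R3 −= (4)R2 → (0, 0, 0, 2)
pivot(3,3)=2: scale R3 → (0, 0, 0, 1)
  clear (0,3): R0 −= (7)R3 → (1, 0, 0, 0)
  clear (1,3): R1 −= (5)R3 → (0, 1, 0, 0)
  clear (2,3): R2 −= (8)R3 → (0, 0, 1, 0)

rank = 4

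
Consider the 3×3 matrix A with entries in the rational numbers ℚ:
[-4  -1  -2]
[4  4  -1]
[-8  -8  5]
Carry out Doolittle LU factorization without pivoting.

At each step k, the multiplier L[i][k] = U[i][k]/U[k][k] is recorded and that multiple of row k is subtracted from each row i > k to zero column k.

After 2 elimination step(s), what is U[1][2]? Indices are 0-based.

U[1][2] = -3

Step 1: pivot at (0,0) is -4.
  row1 ← row1 − (-1)·row0  ⇒  L[1][0]=-1, U row1=(0, 3, -3)
  row2 ← row2 − (2)·row0  ⇒  L[2][0]=2, U row2=(0, -6, 9)
Step 2: pivot at (1,1) is 3.
  row2 ← row2 − (-2)·row1  ⇒  L[2][1]=-2, U row2=(0, 0, 3)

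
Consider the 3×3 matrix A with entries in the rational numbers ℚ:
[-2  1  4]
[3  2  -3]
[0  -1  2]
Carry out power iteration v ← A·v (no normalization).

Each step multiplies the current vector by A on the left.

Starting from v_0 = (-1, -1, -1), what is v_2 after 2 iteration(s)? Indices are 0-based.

v_2 = (0, -10, 0)

v_0 = (-1, -1, -1).
v_1 = A·v_0 = (-3, -2, -1).
v_2 = A·v_1 = (0, -10, 0).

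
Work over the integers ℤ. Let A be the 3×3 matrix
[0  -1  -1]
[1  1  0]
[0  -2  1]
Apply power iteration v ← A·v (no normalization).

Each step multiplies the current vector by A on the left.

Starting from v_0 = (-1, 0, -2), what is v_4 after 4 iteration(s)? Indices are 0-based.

v_4 = (-2, 3, -10)

v_0 = (-1, 0, -2).
v_1 = A·v_0 = (2, -1, -2).
v_2 = A·v_1 = (3, 1, 0).
v_3 = A·v_2 = (-1, 4, -2).
v_4 = A·v_3 = (-2, 3, -10).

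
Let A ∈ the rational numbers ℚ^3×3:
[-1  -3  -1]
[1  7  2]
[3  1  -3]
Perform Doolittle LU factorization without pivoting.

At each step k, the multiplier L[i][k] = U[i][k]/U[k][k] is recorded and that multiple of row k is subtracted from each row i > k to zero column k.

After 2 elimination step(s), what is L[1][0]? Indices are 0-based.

L[1][0] = -1

[col 0] pivot -1
  R1 -= -1*R0 → (0, 4, 1)  (L[1][0] := -1)
  R2 -= -3*R0 → (0, -8, -6)  (L[2][0] := -3)
[col 1] pivot 4
  R2 -= -2*R1 → (0, 0, -4)  (L[2][1] := -2)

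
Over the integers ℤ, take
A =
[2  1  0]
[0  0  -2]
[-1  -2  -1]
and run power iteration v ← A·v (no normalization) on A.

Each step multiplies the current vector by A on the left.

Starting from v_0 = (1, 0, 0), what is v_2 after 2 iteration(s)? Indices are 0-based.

v_0 = (1, 0, 0).
v_1 = A·v_0 = (2, 0, -1).
v_2 = A·v_1 = (4, 2, -1).

v_2 = (4, 2, -1)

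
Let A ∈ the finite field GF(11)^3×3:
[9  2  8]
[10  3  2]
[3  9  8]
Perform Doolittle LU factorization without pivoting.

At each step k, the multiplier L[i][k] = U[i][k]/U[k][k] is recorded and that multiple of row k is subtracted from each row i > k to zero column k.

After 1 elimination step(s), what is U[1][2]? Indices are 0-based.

k=0: U[0][0]=9
  eliminate (1,0): mult=6, new row 1: (0, 2, 9); set L[1][0]=6
  eliminate (2,0): mult=4, new row 2: (0, 1, 9); set L[2][0]=4

U[1][2] = 9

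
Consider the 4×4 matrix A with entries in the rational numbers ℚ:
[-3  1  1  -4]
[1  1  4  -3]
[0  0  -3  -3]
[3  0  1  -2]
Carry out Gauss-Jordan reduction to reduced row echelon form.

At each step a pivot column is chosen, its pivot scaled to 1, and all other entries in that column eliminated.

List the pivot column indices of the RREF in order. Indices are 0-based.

pivot columns: 0, 1, 2, 3

[1] R0 /= -3  ⇒  (1, -1/3, -1/3, 4/3)
     R1 -= 1·R0  ⇒  (0, 4/3, 13/3, -13/3)
     R3 -= 3·R0  ⇒  (0, 1, 2, -6)
[2] R1 /= 4/3  ⇒  (0, 1, 13/4, -13/4)
     R0 -= -1/3·R1  ⇒  (1, 0, 3/4, 1/4)
     R3 -= 1·R1  ⇒  (0, 0, -5/4, -11/4)
[3] R2 /= -3  ⇒  (0, 0, 1, 1)
     R0 -= 3/4·R2  ⇒  (1, 0, 0, -1/2)
     R1 -= 13/4·R2  ⇒  (0, 1, 0, -13/2)
     R3 -= -5/4·R2  ⇒  (0, 0, 0, -3/2)
[4] R3 /= -3/2  ⇒  (0, 0, 0, 1)
     R0 -= -1/2·R3  ⇒  (1, 0, 0, 0)
     R1 -= -13/2·R3  ⇒  (0, 1, 0, 0)
     R2 -= 1·R3  ⇒  (0, 0, 1, 0)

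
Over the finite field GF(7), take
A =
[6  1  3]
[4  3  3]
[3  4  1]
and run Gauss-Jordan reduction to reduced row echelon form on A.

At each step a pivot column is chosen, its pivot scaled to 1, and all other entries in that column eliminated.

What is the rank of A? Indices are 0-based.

step 1: normalize row 0 (÷6) = (1, 6, 4)
  row 1: subtract 4×row0 = (0, 0, 1)
  row 2: subtract 3×row0 = (0, 0, 3)
skip col 1 (zero from row 1)
step 2: normalize row 1 (÷1) = (0, 0, 1)
  row 0: subtract 4×row1 = (1, 6, 0)
  row 2: subtract 3×row1 = (0, 0, 0)

rank = 2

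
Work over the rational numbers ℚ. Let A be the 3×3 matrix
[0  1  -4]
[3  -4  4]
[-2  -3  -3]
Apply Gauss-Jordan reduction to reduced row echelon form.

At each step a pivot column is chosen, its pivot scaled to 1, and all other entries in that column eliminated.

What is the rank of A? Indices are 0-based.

rank = 3

step 1: exchange rows 0,1
step 1: normalize row 0 (÷3) = (1, -4/3, 4/3)
  row 2: subtract -2×row0 = (0, -17/3, -1/3)
step 2: normalize row 1 (÷1) = (0, 1, -4)
  row 0: subtract -4/3×row1 = (1, 0, -4)
  row 2: subtract -17/3×row1 = (0, 0, -23)
step 3: normalize row 2 (÷-23) = (0, 0, 1)
  row 0: subtract -4×row2 = (1, 0, 0)
  row 1: subtract -4×row2 = (0, 1, 0)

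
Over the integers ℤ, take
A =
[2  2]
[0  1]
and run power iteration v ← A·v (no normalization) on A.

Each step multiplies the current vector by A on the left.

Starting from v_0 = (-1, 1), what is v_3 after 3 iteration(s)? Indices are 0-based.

v_0 = (-1, 1).
v_1 = A·v_0 = (0, 1).
v_2 = A·v_1 = (2, 1).
v_3 = A·v_2 = (6, 1).

v_3 = (6, 1)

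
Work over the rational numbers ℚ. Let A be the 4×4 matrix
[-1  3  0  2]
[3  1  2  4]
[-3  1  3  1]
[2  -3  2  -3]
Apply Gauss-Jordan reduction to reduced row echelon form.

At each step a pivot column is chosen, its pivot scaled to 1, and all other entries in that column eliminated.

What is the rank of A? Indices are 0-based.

pivot(0,0)=-1: scale R0 → (1, -3, 0, -2)
  clear (1,0): R1 −= (3)R0 → (0, 10, 2, 10)
  clear (2,0): R2 −= (-3)R0 → (0, -8, 3, -5)
  clear (3,0): R3 −= (2)R0 → (0, 3, 2, 1)
pivot(1,1)=10: scale R1 → (0, 1, 1/5, 1)
  clear (0,1): R0 −= (-3)R1 → (1, 0, 3/5, 1)
  clear (2,1): R2 −= (-8)R1 → (0, 0, 23/5, 3)
  clear (3,1): R3 −= (3)R1 → (0, 0, 7/5, -2)
pivot(2,2)=23/5: scale R2 → (0, 0, 1, 15/23)
  clear (0,2): R0 −= (3/5)R2 → (1, 0, 0, 14/23)
  clear (1,2): R1 −= (1/5)R2 → (0, 1, 0, 20/23)
  clear (3,2): R3 −= (7/5)R2 → (0, 0, 0, -67/23)
pivot(3,3)=-67/23: scale R3 → (0, 0, 0, 1)
  clear (0,3): R0 −= (14/23)R3 → (1, 0, 0, 0)
  clear (1,3): R1 −= (20/23)R3 → (0, 1, 0, 0)
  clear (2,3): R2 −= (15/23)R3 → (0, 0, 1, 0)

rank = 4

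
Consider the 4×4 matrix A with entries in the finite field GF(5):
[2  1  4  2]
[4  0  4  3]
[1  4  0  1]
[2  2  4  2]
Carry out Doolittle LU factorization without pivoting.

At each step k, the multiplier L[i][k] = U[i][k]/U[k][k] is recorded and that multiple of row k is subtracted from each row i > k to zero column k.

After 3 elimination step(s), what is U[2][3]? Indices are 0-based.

U[2][3] = 2

k=0: U[0][0]=2
  eliminate (1,0): mult=2, new row 1: (0, 3, 1, 4); set L[1][0]=2
  eliminate (2,0): mult=3, new row 2: (0, 1, 3, 0); set L[2][0]=3
  eliminate (3,0): mult=1, new row 3: (0, 1, 0, 0); set L[3][0]=1
k=1: U[1][1]=3
  eliminate (2,1): mult=2, new row 2: (0, 0, 1, 2); set L[2][1]=2
  eliminate (3,1): mult=2, new row 3: (0, 0, 3, 2); set L[3][1]=2
k=2: U[2][2]=1
  eliminate (3,2): mult=3, new row 3: (0, 0, 0, 1); set L[3][2]=3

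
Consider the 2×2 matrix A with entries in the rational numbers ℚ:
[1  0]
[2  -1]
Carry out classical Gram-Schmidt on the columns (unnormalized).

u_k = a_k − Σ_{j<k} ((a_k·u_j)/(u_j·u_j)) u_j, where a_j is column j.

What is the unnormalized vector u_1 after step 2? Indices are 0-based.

u_1 = (2/5, -1/5)

Step 1: u_0 = a_0 = (1, 2).
Step 2: u_1 = a_1 − (-2/5)·u_0 = (2/5, -1/5).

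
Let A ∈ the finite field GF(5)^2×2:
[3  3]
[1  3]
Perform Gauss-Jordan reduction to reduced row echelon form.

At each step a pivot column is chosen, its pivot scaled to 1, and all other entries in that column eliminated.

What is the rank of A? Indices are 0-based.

step 1: normalize row 0 (÷3) = (1, 1)
  row 1: subtract 1×row0 = (0, 2)
step 2: normalize row 1 (÷2) = (0, 1)
  row 0: subtract 1×row1 = (1, 0)

rank = 2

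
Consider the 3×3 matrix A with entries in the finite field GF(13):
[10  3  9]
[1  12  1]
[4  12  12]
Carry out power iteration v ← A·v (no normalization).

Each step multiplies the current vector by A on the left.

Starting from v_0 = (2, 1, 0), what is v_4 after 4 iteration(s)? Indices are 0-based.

v_0 = (2, 1, 0).
v_1 = A·v_0 = (10, 1, 7).
v_2 = A·v_1 = (10, 3, 6).
v_3 = A·v_2 = (7, 0, 5).
v_4 = A·v_3 = (11, 12, 10).

v_4 = (11, 12, 10)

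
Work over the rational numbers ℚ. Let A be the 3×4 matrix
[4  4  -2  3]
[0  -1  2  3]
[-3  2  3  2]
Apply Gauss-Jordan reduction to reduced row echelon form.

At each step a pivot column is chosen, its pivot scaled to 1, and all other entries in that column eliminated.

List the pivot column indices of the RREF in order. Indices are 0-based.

step 1: normalize row 0 (÷4) = (1, 1, -1/2, 3/4)
  row 2: subtract -3×row0 = (0, 5, 3/2, 17/4)
step 2: normalize row 1 (÷-1) = (0, 1, -2, -3)
  row 0: subtract 1×row1 = (1, 0, 3/2, 15/4)
  row 2: subtract 5×row1 = (0, 0, 23/2, 77/4)
step 3: normalize row 2 (÷23/2) = (0, 0, 1, 77/46)
  row 0: subtract 3/2×row2 = (1, 0, 0, 57/46)
  row 1: subtract -2×row2 = (0, 1, 0, 8/23)

pivot columns: 0, 1, 2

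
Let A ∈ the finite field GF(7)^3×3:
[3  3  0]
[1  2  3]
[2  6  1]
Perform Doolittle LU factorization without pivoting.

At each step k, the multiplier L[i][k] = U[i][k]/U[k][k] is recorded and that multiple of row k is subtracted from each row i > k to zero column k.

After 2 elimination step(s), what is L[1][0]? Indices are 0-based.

Step 1: pivot at (0,0) is 3.
  row1 ← row1 − (5)·row0  ⇒  L[1][0]=5, U row1=(0, 1, 3)
  row2 ← row2 − (3)·row0  ⇒  L[2][0]=3, U row2=(0, 4, 1)
Step 2: pivot at (1,1) is 1.
  row2 ← row2 − (4)·row1  ⇒  L[2][1]=4, U row2=(0, 0, 3)

L[1][0] = 5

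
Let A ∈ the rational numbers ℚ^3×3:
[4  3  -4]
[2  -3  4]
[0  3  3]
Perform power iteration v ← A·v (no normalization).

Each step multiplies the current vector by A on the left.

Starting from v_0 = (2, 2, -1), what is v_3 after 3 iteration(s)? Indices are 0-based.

v_0 = (2, 2, -1).
v_1 = A·v_0 = (18, -6, 3).
v_2 = A·v_1 = (42, 66, -9).
v_3 = A·v_2 = (402, -150, 171).

v_3 = (402, -150, 171)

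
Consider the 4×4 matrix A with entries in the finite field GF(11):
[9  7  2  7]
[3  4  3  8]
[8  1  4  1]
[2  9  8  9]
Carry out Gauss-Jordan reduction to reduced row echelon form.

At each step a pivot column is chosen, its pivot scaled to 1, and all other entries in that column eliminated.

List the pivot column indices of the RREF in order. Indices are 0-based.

pivot(0,0)=9: scale R0 → (1, 2, 10, 2)
  clear (1,0): R1 −= (3)R0 → (0, 9, 6, 2)
  clear (2,0): R2 −= (8)R0 → (0, 7, 1, 7)
  clear (3,0): R3 −= (2)R0 → (0, 5, 10, 5)
pivot(1,1)=9: scale R1 → (0, 1, 8, 10)
  clear (0,1): R0 −= (2)R1 → (1, 0, 5, 4)
  clear (2,1): R2 −= (7)R1 → (0, 0, 0, 3)
  clear (3,1): R3 −= (5)R1 → (0, 0, 3, 10)
pivot(2,2): swap R2↔R3
pivot(2,2)=3: scale R2 → (0, 0, 1, 7)
  clear (0,2): R0 −= (5)R2 → (1, 0, 0, 2)
  clear (1,2): R1 −= (8)R2 → (0, 1, 0, 9)
pivot(3,3)=3: scale R3 → (0, 0, 0, 1)
  clear (0,3): R0 −= (2)R3 → (1, 0, 0, 0)
  clear (1,3): R1 −= (9)R3 → (0, 1, 0, 0)
  clear (2,3): R2 −= (7)R3 → (0, 0, 1, 0)

pivot columns: 0, 1, 2, 3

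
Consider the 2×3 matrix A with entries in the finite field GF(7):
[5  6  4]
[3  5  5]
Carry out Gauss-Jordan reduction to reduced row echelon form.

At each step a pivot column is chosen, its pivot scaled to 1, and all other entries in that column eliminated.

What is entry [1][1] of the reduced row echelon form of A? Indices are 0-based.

M[1][1] = 0

[1] R0 /= 5  ⇒  (1, 4, 5)
     R1 -= 3·R0  ⇒  (0, 0, 4)
column 1 empty below row 1
[2] R1 /= 4  ⇒  (0, 0, 1)
     R0 -= 5·R1  ⇒  (1, 4, 0)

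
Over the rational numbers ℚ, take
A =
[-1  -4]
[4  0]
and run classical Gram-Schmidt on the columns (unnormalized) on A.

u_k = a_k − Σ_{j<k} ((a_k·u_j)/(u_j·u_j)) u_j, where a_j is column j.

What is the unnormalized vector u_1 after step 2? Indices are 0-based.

Step 1: u_0 = a_0 = (-1, 4).
Step 2: u_1 = a_1 − (4/17)·u_0 = (-64/17, -16/17).

u_1 = (-64/17, -16/17)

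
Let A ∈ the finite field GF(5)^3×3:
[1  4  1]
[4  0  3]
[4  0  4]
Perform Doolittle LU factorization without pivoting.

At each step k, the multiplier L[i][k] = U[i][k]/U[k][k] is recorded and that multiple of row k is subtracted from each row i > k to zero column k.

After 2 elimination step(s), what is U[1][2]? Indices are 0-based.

U[1][2] = 4

[col 0] pivot 1
  R1 -= 4*R0 → (0, 4, 4)  (L[1][0] := 4)
  R2 -= 4*R0 → (0, 4, 0)  (L[2][0] := 4)
[col 1] pivot 4
  R2 -= 1*R1 → (0, 0, 1)  (L[2][1] := 1)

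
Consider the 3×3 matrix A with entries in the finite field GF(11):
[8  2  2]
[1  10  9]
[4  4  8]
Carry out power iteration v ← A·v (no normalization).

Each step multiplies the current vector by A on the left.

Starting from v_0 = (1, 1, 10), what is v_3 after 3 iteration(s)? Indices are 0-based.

v_0 = (1, 1, 10).
v_1 = A·v_0 = (8, 2, 0).
v_2 = A·v_1 = (2, 6, 7).
v_3 = A·v_2 = (9, 4, 0).

v_3 = (9, 4, 0)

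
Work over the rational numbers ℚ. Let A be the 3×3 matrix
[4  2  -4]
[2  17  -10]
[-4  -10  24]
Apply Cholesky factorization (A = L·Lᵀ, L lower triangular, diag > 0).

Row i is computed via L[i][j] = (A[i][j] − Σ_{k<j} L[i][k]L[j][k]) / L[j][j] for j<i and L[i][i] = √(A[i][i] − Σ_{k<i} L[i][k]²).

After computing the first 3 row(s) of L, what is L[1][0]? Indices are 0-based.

L[1][0] = 1

Step 1: L[0][0] = √(4) = 2.
  L[1][0] = (2) / L[0][0] = 1.
Step 2: L[1][1] = √(16) = 4.
  L[2][0] = (-4) / L[0][0] = -2.
  L[2][1] = (-8) / L[1][1] = -2.
Step 3: L[2][2] = √(16) = 4.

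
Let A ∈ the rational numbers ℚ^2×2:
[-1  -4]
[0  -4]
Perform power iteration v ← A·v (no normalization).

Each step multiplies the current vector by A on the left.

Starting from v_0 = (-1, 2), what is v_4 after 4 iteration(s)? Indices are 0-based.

v_4 = (679, 512)

v_0 = (-1, 2).
v_1 = A·v_0 = (-7, -8).
v_2 = A·v_1 = (39, 32).
v_3 = A·v_2 = (-167, -128).
v_4 = A·v_3 = (679, 512).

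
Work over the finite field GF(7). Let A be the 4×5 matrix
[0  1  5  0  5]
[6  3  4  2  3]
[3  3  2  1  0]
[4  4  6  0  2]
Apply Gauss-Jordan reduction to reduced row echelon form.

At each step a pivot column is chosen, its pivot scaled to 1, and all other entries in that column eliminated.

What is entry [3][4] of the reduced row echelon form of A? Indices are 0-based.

M[3][4] = 5

pivot(0,0): swap R0↔R1
pivot(0,0)=6: scale R0 → (1, 4, 3, 5, 4)
  clear (2,0): R2 −= (3)R0 → (0, 5, 0, 0, 2)
  clear (3,0): R3 −= (4)R0 → (0, 2, 1, 1, 0)
pivot(1,1)=1: scale R1 → (0, 1, 5, 0, 5)
  clear (0,1): R0 −= (4)R1 → (1, 0, 4, 5, 5)
  clear (2,1): R2 −= (5)R1 → (0, 0, 3, 0, 5)
  clear (3,1): R3 −= (2)R1 → (0, 0, 5, 1, 4)
pivot(2,2)=3: scale R2 → (0, 0, 1, 0, 4)
  clear (0,2): R0 −= (4)R2 → (1, 0, 0, 5, 3)
  clear (1,2): R1 −= (5)R2 → (0, 1, 0, 0, 6)
  clear (3,2): R3 −= (5)R2 → (0, 0, 0, 1, 5)
pivot(3,3)=1: scale R3 → (0, 0, 0, 1, 5)
  clear (0,3): R0 −= (5)R3 → (1, 0, 0, 0, 6)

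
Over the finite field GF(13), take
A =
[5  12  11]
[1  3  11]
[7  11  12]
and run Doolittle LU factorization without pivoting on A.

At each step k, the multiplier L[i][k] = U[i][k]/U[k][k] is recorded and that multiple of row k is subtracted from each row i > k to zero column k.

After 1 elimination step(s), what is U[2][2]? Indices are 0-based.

k=0: U[0][0]=5
  eliminate (1,0): mult=8, new row 1: (0, 11, 1); set L[1][0]=8
  eliminate (2,0): mult=4, new row 2: (0, 2, 7); set L[2][0]=4

U[2][2] = 7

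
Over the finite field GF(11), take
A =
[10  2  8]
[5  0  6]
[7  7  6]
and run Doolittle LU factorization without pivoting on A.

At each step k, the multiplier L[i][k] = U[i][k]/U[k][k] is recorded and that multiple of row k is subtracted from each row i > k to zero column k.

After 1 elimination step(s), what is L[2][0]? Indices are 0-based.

L[2][0] = 4

Step 1: pivot at (0,0) is 10.
  row1 ← row1 − (6)·row0  ⇒  L[1][0]=6, U row1=(0, 10, 2)
  row2 ← row2 − (4)·row0  ⇒  L[2][0]=4, U row2=(0, 10, 7)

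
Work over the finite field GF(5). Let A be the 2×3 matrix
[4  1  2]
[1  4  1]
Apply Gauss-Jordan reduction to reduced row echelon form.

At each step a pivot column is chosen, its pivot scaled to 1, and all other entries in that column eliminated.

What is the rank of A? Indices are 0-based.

step 1: normalize row 0 (÷4) = (1, 4, 3)
  row 1: subtract 1×row0 = (0, 0, 3)
skip col 1 (zero from row 1)
step 2: normalize row 1 (÷3) = (0, 0, 1)
  row 0: subtract 3×row1 = (1, 4, 0)

rank = 2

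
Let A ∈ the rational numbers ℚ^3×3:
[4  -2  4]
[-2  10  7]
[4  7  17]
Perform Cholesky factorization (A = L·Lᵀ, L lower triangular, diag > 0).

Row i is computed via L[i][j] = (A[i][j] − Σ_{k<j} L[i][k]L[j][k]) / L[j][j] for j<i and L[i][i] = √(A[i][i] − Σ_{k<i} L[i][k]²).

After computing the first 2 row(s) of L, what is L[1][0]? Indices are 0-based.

Step 1: L[0][0] = √(4) = 2.
  L[1][0] = (-2) / L[0][0] = -1.
Step 2: L[1][1] = √(9) = 3.

L[1][0] = -1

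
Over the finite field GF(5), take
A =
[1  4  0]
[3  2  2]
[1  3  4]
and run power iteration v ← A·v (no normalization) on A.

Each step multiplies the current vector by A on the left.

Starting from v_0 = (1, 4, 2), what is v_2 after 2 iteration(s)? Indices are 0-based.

v_2 = (2, 3, 1)

v_0 = (1, 4, 2).
v_1 = A·v_0 = (2, 0, 1).
v_2 = A·v_1 = (2, 3, 1).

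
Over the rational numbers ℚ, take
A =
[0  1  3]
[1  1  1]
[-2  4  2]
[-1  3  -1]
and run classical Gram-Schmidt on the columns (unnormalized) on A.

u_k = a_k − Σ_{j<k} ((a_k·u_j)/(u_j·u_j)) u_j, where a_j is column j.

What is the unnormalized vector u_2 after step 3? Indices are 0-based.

Step 1: u_0 = a_0 = (0, 1, -2, -1).
Step 2: u_1 = a_1 − (-5/3)·u_0 = (1, 8/3, 2/3, 4/3).
Step 3: u_2 = a_2 − (-1/3)·u_0 − (17/31)·u_1 = (76/31, -4/31, 30/31, -64/31).

u_2 = (76/31, -4/31, 30/31, -64/31)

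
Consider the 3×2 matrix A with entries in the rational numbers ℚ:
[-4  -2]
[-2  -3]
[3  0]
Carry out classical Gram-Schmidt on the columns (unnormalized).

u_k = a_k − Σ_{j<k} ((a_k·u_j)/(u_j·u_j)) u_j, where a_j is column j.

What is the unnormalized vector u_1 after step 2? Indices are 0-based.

Step 1: u_0 = a_0 = (-4, -2, 3).
Step 2: u_1 = a_1 − (14/29)·u_0 = (-2/29, -59/29, -42/29).

u_1 = (-2/29, -59/29, -42/29)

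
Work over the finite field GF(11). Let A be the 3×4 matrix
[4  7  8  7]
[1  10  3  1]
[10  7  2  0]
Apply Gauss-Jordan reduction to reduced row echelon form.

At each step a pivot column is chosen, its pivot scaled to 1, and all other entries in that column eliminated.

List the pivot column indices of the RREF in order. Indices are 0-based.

pivot columns: 0, 1, 2

pivot(0,0)=4: scale R0 → (1, 10, 2, 10)
  clear (1,0): R1 −= (1)R0 → (0, 0, 1, 2)
  clear (2,0): R2 −= (10)R0 → (0, 6, 4, 10)
pivot(1,1): swap R1↔R2
pivot(1,1)=6: scale R1 → (0, 1, 8, 9)
  clear (0,1): R0 −= (10)R1 → (1, 0, 10, 8)
pivot(2,2)=1: scale R2 → (0, 0, 1, 2)
  clear (0,2): R0 −= (10)R2 → (1, 0, 0, 10)
  clear (1,2): R1 −= (8)R2 → (0, 1, 0, 4)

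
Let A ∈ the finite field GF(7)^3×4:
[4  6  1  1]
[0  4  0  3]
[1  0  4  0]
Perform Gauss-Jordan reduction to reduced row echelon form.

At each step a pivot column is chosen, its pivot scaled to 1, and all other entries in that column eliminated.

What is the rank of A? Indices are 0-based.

rank = 3

pivot(0,0)=4: scale R0 → (1, 5, 2, 2)
  clear (2,0): R2 −= (1)R0 → (0, 2, 2, 5)
pivot(1,1)=4: scale R1 → (0, 1, 0, 6)
  clear (0,1): R0 −= (5)R1 → (1, 0, 2, 0)
  clear (2,1): R2 −= (2)R1 → (0, 0, 2, 0)
pivot(2,2)=2: scale R2 → (0, 0, 1, 0)
  clear (0,2): R0 −= (2)R2 → (1, 0, 0, 0)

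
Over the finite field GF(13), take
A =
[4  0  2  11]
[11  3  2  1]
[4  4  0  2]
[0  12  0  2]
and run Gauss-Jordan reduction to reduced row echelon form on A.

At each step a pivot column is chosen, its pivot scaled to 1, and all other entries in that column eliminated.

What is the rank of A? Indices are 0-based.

rank = 4

[1] R0 /= 4  ⇒  (1, 0, 7, 6)
     R1 -= 11·R0  ⇒  (0, 3, 3, 0)
     R2 -= 4·R0  ⇒  (0, 4, 11, 4)
[2] R1 /= 3  ⇒  (0, 1, 1, 0)
     R2 -= 4·R1  ⇒  (0, 0, 7, 4)
     R3 -= 12·R1  ⇒  (0, 0, 1, 2)
[3] R2 /= 7  ⇒  (0, 0, 1, 8)
     R0 -= 7·R2  ⇒  (1, 0, 0, 2)
     R1 -= 1·R2  ⇒  (0, 1, 0, 5)
     R3 -= 1·R2  ⇒  (0, 0, 0, 7)
[4] R3 /= 7  ⇒  (0, 0, 0, 1)
     R0 -= 2·R3  ⇒  (1, 0, 0, 0)
     R1 -= 5·R3  ⇒  (0, 1, 0, 0)
     R2 -= 8·R3  ⇒  (0, 0, 1, 0)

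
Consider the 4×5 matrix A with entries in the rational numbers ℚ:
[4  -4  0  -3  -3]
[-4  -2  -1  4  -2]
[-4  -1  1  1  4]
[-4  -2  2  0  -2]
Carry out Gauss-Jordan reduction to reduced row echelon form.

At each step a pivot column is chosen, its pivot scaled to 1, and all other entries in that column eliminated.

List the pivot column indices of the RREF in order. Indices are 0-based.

[1] R0 /= 4  ⇒  (1, -1, 0, -3/4, -3/4)
     R1 -= -4·R0  ⇒  (0, -6, -1, 1, -5)
     R2 -= -4·R0  ⇒  (0, -5, 1, -2, 1)
     R3 -= -4·R0  ⇒  (0, -6, 2, -3, -5)
[2] R1 /= -6  ⇒  (0, 1, 1/6, -1/6, 5/6)
     R0 -= -1·R1  ⇒  (1, 0, 1/6, -11/12, 1/12)
     R2 -= -5·R1  ⇒  (0, 0, 11/6, -17/6, 31/6)
     R3 -= -6·R1  ⇒  (0, 0, 3, -4, 0)
[3] R2 /= 11/6  ⇒  (0, 0, 1, -17/11, 31/11)
     R0 -= 1/6·R2  ⇒  (1, 0, 0, -29/44, -17/44)
     R1 -= 1/6·R2  ⇒  (0, 1, 0, 1/11, 4/11)
     R3 -= 3·R2  ⇒  (0, 0, 0, 7/11, -93/11)
[4] R3 /= 7/11  ⇒  (0, 0, 0, 1, -93/7)
     R0 -= -29/44·R3  ⇒  (1, 0, 0, 0, -64/7)
     R1 -= 1/11·R3  ⇒  (0, 1, 0, 0, 11/7)
     R2 -= -17/11·R3  ⇒  (0, 0, 1, 0, -124/7)

pivot columns: 0, 1, 2, 3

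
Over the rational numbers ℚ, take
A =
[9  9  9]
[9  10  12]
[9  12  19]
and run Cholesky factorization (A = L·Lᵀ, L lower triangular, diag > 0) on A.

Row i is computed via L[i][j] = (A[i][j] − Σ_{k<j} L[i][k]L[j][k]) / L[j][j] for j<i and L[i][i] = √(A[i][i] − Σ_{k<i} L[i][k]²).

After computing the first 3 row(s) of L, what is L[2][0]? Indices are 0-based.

L[2][0] = 3

Step 1: L[0][0] = √(9) = 3.
  L[1][0] = (9) / L[0][0] = 3.
Step 2: L[1][1] = √(1) = 1.
  L[2][0] = (9) / L[0][0] = 3.
  L[2][1] = (3) / L[1][1] = 3.
Step 3: L[2][2] = √(1) = 1.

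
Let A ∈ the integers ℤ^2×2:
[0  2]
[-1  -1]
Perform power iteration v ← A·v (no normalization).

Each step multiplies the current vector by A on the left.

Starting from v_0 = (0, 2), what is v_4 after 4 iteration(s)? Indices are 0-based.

v_0 = (0, 2).
v_1 = A·v_0 = (4, -2).
v_2 = A·v_1 = (-4, -2).
v_3 = A·v_2 = (-4, 6).
v_4 = A·v_3 = (12, -2).

v_4 = (12, -2)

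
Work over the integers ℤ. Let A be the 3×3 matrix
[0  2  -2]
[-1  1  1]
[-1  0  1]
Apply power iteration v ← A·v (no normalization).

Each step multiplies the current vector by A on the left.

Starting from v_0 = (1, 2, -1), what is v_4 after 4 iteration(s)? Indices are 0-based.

v_0 = (1, 2, -1).
v_1 = A·v_0 = (6, 0, -2).
v_2 = A·v_1 = (4, -8, -8).
v_3 = A·v_2 = (0, -20, -12).
v_4 = A·v_3 = (-16, -32, -12).

v_4 = (-16, -32, -12)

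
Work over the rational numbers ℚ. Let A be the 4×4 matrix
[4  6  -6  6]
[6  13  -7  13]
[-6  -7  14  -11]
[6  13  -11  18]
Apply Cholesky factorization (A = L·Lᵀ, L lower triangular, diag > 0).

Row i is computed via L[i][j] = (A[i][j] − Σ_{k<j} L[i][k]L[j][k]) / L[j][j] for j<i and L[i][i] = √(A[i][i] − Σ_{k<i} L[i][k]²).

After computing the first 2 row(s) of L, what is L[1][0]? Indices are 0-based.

Step 1: L[0][0] = √(4) = 2.
  L[1][0] = (6) / L[0][0] = 3.
Step 2: L[1][1] = √(4) = 2.

L[1][0] = 3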